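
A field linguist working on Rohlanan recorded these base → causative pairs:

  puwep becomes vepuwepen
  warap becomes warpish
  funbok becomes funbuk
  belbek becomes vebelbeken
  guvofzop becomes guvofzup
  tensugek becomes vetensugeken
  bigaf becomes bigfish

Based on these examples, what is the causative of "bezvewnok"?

bezvewnuk

"bezvewnok" has last vowel 'o'. The stems whose last vowel is 'o' (guvofzop → guvofzup, funbok → funbuk) change the last vowel to 'u'.
The other patterns: stems whose last vowel is 'e' add ve- … -en around the stem; stems whose last vowel is 'a' delete the last vowel and add -ish.
So bezvewnok → bezvewnuk.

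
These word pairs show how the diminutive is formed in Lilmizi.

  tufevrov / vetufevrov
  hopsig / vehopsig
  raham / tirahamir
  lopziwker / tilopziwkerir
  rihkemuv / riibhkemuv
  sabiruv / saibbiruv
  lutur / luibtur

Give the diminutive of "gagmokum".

gaibgmokum

"gagmokum" has last vowel 'u'. The stems whose last vowel is 'u' (rihkemuv → riibhkemuv, sabiruv → saibbiruv, lutur → luibtur) insert -ib- after the first vowel.
So gagmokum → gaibgmokum.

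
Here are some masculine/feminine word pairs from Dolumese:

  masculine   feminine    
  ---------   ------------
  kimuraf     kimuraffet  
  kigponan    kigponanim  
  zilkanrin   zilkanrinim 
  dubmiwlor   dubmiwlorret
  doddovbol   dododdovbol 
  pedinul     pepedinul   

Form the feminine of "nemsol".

kigponan and kimuraf both have last vowel 'a' yet inflect differently (kigponanim, kimuraffet), so the last vowel is not what conditions the rule; the final letter is.
"nemsol" ends in -l. The stems ending in -l (pedinul → pepedinul, doddovbol → dododdovbol) repeat the first consonant+vowel as a prefix.
The other patterns: stems ending in -n add -im; stems ending in -f or -r double the final consonant and add -et.
So nemsol → nenemsol.

nenemsol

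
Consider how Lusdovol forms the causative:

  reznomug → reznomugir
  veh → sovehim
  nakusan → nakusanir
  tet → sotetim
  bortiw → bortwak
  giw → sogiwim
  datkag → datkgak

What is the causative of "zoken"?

giw and bortiw both end in -w yet inflect differently (sogiwim, bortwak), so the final letter is not what conditions the rule; the number of vowels is.
"zoken" has 2 vowels. The stems with 2 vowels (datkag → datkgak, bortiw → bortwak) delete the last vowel and add -ak.
So zoken → zoknak.

zoknak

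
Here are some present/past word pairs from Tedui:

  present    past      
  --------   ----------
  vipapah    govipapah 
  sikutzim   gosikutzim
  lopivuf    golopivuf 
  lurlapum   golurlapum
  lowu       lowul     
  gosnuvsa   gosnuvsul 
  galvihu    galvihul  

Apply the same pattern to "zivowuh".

"zivowuh" ends in a consonant. The stems ending in a consonant (vipapah → govipapah, sikutzim → gosikutzim, lopivuf → golopivuf) add the prefix go-.
The other pattern: stems ending in a vowel drop the final letter and add -ul.
So zivowuh → gozivowuh.

gozivowuh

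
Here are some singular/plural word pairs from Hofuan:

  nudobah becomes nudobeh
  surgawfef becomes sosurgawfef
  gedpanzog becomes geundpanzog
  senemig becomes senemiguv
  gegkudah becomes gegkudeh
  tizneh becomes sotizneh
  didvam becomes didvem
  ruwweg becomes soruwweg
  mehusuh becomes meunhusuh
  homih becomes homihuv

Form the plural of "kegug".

tizneh and mehusuh both end in -h yet inflect differently (sotizneh, meunhusuh), so the final letter is not what conditions the rule; the last vowel is.
"kegug" has last vowel 'u'. The one such stem in the data (mehusuh → meunhusuh) inserts -un- after the first vowel (as does gedpanzog), so the same rule applies.
So kegug → keungug.

keungug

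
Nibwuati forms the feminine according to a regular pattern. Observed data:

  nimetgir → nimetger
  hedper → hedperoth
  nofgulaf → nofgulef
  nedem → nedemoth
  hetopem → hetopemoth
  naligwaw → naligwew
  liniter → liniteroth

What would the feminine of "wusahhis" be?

wusahhes

"wusahhis" has last vowel 'i'. The one such stem in the data (nimetgir → nimetger) changes the last vowel to 'e' (as do naligwaw, nofgulaf), so the same rule applies.
So wusahhis → wusahhes.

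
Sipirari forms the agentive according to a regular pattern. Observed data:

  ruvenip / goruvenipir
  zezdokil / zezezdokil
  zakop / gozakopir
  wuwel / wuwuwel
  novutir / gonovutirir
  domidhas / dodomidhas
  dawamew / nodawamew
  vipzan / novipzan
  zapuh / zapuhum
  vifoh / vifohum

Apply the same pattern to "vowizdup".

govowizdupir

"vowizdup" ends in -p. The stems ending in -p (ruvenip → goruvenipir, zakop → gozakopir) add go- … -ir around the stem.
So vowizdup → govowizdupir.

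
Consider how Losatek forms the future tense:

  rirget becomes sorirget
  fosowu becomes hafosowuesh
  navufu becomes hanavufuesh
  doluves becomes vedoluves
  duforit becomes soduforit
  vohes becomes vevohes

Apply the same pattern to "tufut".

doluves and rirget both have last vowel 'e' yet inflect differently (vedoluves, sorirget), so the last vowel is not what conditions the rule; the final letter is.
"tufut" ends in -t. The stems ending in -t (rirget → sorirget, duforit → soduforit) add the prefix so-.
The other patterns: stems ending in -s add the prefix ve-; stems ending in -u add ha- … -esh around the stem.
So tufut → sotufut.

sotufut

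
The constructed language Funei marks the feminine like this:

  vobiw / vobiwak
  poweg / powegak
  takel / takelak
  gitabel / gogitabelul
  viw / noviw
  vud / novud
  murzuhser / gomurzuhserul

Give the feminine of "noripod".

viw and vobiw both end in -w yet inflect differently (noviw, vobiwak), so the final letter is not what conditions the rule; the number of vowels is.
"noripod" has 3 vowels. The stems with 3 vowels (murzuhser → gomurzuhserul, gitabel → gogitabelul) add go- … -ul around the stem.
The other patterns: stems with 1 vowel add the prefix no-; stems with 2 vowels add -ak.
So noripod → gonoripodul.

gonoripodul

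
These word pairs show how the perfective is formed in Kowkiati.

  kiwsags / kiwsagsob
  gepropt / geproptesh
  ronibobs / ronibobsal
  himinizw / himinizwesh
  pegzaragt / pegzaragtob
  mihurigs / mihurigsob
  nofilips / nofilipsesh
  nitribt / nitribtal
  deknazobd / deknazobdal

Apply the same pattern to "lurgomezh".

nitribt and pegzaragt both end in -t yet inflect differently (nitribtal, pegzaragtob), so the final letter is not what conditions the rule; the second-to-last letter is.
"lurgomezh" has second-to-last letter 'z'. The one such stem in the data (himinizw → himinizwesh) adds -esh, so the same rule applies.
So lurgomezh → lurgomezhesh.

lurgomezhesh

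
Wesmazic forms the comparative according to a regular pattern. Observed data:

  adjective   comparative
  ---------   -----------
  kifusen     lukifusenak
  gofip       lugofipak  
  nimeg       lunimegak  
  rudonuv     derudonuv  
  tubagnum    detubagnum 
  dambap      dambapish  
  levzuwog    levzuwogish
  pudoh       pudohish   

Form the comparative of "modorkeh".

gofip and dambap both end in -p yet inflect differently (lugofipak, dambapish), so the final letter is not what conditions the rule; the last vowel is.
"modorkeh" has last vowel 'e'. The stems whose last vowel is 'e' (kifusen → lukifusenak, nimeg → lunimegak) add lu- … -ak around the stem.
So modorkeh → lumodorkehak.

lumodorkehak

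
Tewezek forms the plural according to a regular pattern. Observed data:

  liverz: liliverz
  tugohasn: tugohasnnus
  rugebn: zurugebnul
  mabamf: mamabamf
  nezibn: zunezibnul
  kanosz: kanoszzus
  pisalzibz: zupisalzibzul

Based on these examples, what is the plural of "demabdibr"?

"demabdibr" has second-to-last letter 'b'. The stems whose second-to-last letter is 'b' (pisalzibz → zupisalzibzul, rugebn → zurugebnul, nezibn → zunezibnul) add zu- … -ul around the stem.
The other patterns: stems whose second-to-last letter is 's' double the final consonant and add -us; stems whose second-to-last letter is 'm' or 'r' repeat the first consonant+vowel as a prefix.
So demabdibr → zudemabdibrul.

zudemabdibrul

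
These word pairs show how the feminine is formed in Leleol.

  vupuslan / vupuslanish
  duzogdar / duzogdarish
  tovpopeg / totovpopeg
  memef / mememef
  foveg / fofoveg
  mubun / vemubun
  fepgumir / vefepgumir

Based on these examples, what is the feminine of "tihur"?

vetihur

"tihur" has last vowel 'u'. The one such stem in the data (mubun → vemubun) adds the prefix ve-, so the same rule applies.
The other patterns: stems whose last vowel is 'a' add -ish; stems whose last vowel is 'e' repeat the first consonant+vowel as a prefix.
So tihur → vetihur.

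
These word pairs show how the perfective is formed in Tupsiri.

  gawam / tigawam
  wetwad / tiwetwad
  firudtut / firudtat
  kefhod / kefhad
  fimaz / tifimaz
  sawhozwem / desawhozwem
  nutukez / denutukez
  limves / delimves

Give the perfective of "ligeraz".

nutukez and fimaz both end in -z yet inflect differently (denutukez, tifimaz), so the final letter is not what conditions the rule; the last vowel is.
"ligeraz" has last vowel 'a'. The stems whose last vowel is 'a' (fimaz → tifimaz, gawam → tigawam, wetwad → tiwetwad) add the prefix ti-.
The other patterns: stems whose last vowel is 'e' add the prefix de-; stems whose last vowel is 'o' or 'u' change the last vowel to 'a'.
So ligeraz → tiligeraz.

tiligeraz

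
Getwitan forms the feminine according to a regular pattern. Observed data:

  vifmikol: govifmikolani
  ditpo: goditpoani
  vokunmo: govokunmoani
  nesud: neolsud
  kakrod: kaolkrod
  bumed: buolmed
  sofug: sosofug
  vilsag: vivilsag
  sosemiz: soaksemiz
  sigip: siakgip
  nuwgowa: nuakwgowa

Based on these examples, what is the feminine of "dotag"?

vifmikol and kakrod both have last vowel 'o' yet inflect differently (govifmikolani, kaolkrod), so the last vowel is not what conditions the rule; the final letter is.
"dotag" ends in -g. The stems ending in -g (sofug → sosofug, vilsag → vivilsag) repeat the first consonant+vowel as a prefix.
The other patterns: stems ending in -l or -o add go- … -ani around the stem; stems ending in -d insert -ol- after the first vowel; stems ending in -a, -p or -z insert -ak- after the first vowel.
So dotag → dodotag.

dodotag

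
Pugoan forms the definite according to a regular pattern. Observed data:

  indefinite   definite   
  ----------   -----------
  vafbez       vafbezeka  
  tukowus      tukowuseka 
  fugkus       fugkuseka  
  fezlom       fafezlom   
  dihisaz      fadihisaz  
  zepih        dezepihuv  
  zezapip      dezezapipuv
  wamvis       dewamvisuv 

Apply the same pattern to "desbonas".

vafbez and dihisaz both end in -z yet inflect differently (vafbezeka, fadihisaz), so the final letter is not what conditions the rule; the last vowel is.
"desbonas" has last vowel 'a'. The one such stem in the data (dihisaz → fadihisaz) adds the prefix fa-, so the same rule applies.
The other patterns: stems whose last vowel is 'e' or 'u' add -eka; stems whose last vowel is 'i' add de- … -uv around the stem.
So desbonas → fadesbonas.

fadesbonas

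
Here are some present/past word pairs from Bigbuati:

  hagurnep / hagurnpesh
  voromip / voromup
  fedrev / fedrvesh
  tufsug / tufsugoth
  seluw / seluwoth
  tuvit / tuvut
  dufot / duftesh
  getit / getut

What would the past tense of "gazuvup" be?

getit and dufot both end in -t yet inflect differently (getut, duftesh), so the final letter is not what conditions the rule; the last vowel is.
"gazuvup" has last vowel 'u'. The stems whose last vowel is 'u' (tufsug → tufsugoth, seluw → seluwoth) add -oth.
So gazuvup → gazuvupoth.

gazuvupoth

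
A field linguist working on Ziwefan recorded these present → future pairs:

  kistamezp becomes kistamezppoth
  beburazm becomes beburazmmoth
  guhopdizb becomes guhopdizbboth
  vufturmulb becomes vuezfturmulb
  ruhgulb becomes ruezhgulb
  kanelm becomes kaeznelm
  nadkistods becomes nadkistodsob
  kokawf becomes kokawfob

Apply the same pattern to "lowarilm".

guhopdizb and vufturmulb both end in -b yet inflect differently (guhopdizbboth, vuezfturmulb), so the final letter is not what conditions the rule; the second-to-last letter is.
"lowarilm" has second-to-last letter 'l'. The stems whose second-to-last letter is 'l' (vufturmulb → vuezfturmulb, ruhgulb → ruezhgulb, kanelm → kaeznelm) insert -ez- after the first vowel.
So lowarilm → loezwarilm.

loezwarilm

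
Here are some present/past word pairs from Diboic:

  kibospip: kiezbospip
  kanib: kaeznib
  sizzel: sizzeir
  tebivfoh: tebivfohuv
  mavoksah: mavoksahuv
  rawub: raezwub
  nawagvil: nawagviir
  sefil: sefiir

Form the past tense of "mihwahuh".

mihwahuhuv

nawagvil and kanib both have last vowel 'i' yet inflect differently (nawagviir, kaeznib), so the last vowel is not what conditions the rule; the final letter is.
"mihwahuh" ends in -h. The stems ending in -h (mavoksah → mavoksahuv, tebivfoh → tebivfohuv) add -uv.
So mihwahuh → mihwahuhuv.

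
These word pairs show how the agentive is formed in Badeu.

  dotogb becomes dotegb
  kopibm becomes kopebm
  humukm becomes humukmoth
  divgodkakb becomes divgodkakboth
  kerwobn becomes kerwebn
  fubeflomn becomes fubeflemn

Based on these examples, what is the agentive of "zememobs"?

zememebs

humukm and kopibm both end in -m yet inflect differently (humukmoth, kopebm), so the final letter is not what conditions the rule; the second-to-last letter is.
"zememobs" has second-to-last letter 'b'. The stems whose second-to-last letter is 'b' (kerwobn → kerwebn, kopibm → kopebm) change the last vowel to 'e'.
So zememobs → zememebs.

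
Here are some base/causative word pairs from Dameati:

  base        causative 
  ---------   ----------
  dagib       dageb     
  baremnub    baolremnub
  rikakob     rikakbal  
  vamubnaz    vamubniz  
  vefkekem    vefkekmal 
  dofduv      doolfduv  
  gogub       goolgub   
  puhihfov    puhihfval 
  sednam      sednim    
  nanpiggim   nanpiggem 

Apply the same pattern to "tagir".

dagib and gogub both end in -b yet inflect differently (dageb, goolgub), so the final letter is not what conditions the rule; the last vowel is.
"tagir" has last vowel 'i'. The stems whose last vowel is 'i' (dagib → dageb, nanpiggim → nanpiggem) change the last vowel to 'e'.
So tagir → tager.

tager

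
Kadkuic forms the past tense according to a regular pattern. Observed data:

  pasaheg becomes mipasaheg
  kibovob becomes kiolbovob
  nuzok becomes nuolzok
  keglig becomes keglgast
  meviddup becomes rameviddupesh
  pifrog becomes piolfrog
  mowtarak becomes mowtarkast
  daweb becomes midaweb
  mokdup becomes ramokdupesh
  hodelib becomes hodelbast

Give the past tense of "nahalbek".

hodelib and daweb both end in -b yet inflect differently (hodelbast, midaweb), so the final letter is not what conditions the rule; the last vowel is.
"nahalbek" has last vowel 'e'. The stems whose last vowel is 'e' (daweb → midaweb, pasaheg → mipasaheg) add the prefix mi-.
So nahalbek → minahalbek.

minahalbek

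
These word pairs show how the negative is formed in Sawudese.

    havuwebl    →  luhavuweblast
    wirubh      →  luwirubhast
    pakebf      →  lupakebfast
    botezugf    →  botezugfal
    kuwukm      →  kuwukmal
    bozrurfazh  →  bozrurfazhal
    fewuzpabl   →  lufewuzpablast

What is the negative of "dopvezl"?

pakebf and botezugf both end in -f yet inflect differently (lupakebfast, botezugfal), so the final letter is not what conditions the rule; the second-to-last letter is.
"dopvezl" has second-to-last letter 'z'. The one such stem in the data (bozrurfazh → bozrurfazhal) adds -al, so the same rule applies.
So dopvezl → dopvezlal.

dopvezlal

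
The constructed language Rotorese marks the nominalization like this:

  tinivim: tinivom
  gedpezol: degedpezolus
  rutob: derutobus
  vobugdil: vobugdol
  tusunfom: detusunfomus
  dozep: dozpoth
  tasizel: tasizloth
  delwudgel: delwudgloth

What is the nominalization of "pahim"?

pahom

tusunfom and tinivim both end in -m yet inflect differently (detusunfomus, tinivom), so the final letter is not what conditions the rule; the last vowel is.
"pahim" has last vowel 'i'. The stems whose last vowel is 'i' (tinivim → tinivom, vobugdil → vobugdol) change the last vowel to 'o'.
So pahim → pahom.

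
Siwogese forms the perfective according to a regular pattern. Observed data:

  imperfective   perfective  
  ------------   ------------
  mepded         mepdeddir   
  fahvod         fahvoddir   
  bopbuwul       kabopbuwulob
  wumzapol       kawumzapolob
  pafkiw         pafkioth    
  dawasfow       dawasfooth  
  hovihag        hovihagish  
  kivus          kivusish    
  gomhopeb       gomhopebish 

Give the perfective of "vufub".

vufubish

fahvod and wumzapol both have last vowel 'o' yet inflect differently (fahvoddir, kawumzapolob), so the last vowel is not what conditions the rule; the final letter is.
"vufub" ends in -b. The one such stem in the data (gomhopeb → gomhopebish) adds -ish, so the same rule applies.
So vufub → vufubish.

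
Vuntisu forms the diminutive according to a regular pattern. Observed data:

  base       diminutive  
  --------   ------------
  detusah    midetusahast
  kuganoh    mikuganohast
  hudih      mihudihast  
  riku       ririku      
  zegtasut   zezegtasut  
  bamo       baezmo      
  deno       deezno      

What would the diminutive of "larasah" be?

"larasah" ends in -h. The stems ending in -h (detusah → midetusahast, kuganoh → mikuganohast, hudih → mihudihast) add mi- … -ast around the stem.
So larasah → milarasahast.

milarasahast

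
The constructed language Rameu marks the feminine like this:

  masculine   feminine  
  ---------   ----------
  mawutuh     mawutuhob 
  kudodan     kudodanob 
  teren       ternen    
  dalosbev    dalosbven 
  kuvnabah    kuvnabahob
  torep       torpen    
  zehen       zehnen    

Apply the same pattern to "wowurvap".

wowurvapob

teren and kudodan both end in -n yet inflect differently (ternen, kudodanob), so the final letter is not what conditions the rule; the last vowel is.
"wowurvap" has last vowel 'a'. The stems whose last vowel is 'a' (kuvnabah → kuvnabahob, kudodan → kudodanob) add -ob.
So wowurvap → wowurvapob.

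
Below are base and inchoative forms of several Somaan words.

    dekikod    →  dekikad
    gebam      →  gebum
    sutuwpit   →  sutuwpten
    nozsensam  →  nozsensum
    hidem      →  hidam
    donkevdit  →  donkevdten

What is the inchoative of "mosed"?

mosad

gebam and hidem both end in -m yet inflect differently (gebum, hidam), so the final letter is not what conditions the rule; the last vowel is.
"mosed" has last vowel 'e'. The one such stem in the data (hidem → hidam) changes the last vowel to 'a' (as does dekikod), so the same rule applies.
So mosed → mosad.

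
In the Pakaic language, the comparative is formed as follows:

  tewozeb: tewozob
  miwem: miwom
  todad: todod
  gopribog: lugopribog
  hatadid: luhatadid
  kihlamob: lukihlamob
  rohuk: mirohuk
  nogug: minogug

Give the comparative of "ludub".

todad and hatadid both end in -d yet inflect differently (todod, luhatadid), so the final letter is not what conditions the rule; the last vowel is.
"ludub" has last vowel 'u'. The stems whose last vowel is 'u' (rohuk → mirohuk, nogug → minogug) add the prefix mi-.
So ludub → miludub.

miludub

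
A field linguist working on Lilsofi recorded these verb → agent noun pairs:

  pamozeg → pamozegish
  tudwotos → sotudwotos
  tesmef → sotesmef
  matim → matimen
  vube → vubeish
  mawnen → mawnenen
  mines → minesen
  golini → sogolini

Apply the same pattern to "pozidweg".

pozidwegish

mines and tudwotos both end in -s yet inflect differently (minesen, sotudwotos), so the final letter is not what conditions the rule; the first letter is.
"pozidweg" begins with p-. The one such stem in the data (pamozeg → pamozegish) adds -ish, so the same rule applies.
The other patterns: stems beginning with m- add -en; stems beginning with g- or t- add the prefix so-.
So pozidweg → pozidwegish.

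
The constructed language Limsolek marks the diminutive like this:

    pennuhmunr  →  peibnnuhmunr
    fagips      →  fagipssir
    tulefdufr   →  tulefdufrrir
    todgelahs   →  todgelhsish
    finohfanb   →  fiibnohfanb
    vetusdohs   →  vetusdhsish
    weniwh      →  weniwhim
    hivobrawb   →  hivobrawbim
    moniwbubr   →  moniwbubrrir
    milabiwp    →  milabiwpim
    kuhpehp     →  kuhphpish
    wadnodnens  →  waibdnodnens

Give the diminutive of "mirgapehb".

mirgaphbish

kuhpehp and milabiwp both end in -p yet inflect differently (kuhphpish, milabiwpim), so the final letter is not what conditions the rule; the second-to-last letter is.
"mirgapehb" has second-to-last letter 'h'. The stems whose second-to-last letter is 'h' (todgelahs → todgelhsish, vetusdohs → vetusdhsish, kuhpehp → kuhphpish) delete the last vowel and add -ish.
So mirgapehb → mirgaphbish.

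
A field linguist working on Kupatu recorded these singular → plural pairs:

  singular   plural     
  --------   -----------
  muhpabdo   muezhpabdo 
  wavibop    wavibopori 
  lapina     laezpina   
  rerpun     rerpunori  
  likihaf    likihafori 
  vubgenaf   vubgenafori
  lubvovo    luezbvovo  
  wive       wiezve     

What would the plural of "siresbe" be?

siezresbe

lubvovo and wavibop both have last vowel 'o' yet inflect differently (luezbvovo, wavibopori), so the last vowel is not what conditions the rule; whether the stem ends in a vowel or a consonant is.
"siresbe" ends in a vowel. The stems ending in a vowel (lubvovo → luezbvovo, lapina → laezpina, muhpabdo → muezhpabdo) insert -ez- after the first vowel.
The other pattern: stems ending in a consonant add -ori.
So siresbe → siezresbe.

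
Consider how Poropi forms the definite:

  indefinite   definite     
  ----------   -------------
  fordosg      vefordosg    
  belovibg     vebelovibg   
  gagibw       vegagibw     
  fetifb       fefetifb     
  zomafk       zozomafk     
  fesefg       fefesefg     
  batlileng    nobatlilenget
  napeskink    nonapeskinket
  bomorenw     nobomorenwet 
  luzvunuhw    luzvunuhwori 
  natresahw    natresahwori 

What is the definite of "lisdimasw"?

velisdimasw

fordosg and fesefg both end in -g yet inflect differently (vefordosg, fefesefg), so the final letter is not what conditions the rule; the second-to-last letter is.
"lisdimasw" has second-to-last letter 's'. The one such stem in the data (fordosg → vefordosg) adds the prefix ve-, so the same rule applies.
The other patterns: stems whose second-to-last letter is 'f' repeat the first consonant+vowel as a prefix; stems whose second-to-last letter is 'n' add no- … -et around the stem; stems whose second-to-last letter is 'h' add -ori.
So lisdimasw → velisdimasw.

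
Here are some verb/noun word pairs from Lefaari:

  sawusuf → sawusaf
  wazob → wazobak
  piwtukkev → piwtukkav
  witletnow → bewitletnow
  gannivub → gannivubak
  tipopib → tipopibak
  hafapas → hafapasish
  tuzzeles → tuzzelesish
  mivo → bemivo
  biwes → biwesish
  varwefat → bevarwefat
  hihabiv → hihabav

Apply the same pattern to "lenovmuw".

biwes and piwtukkev both have last vowel 'e' yet inflect differently (biwesish, piwtukkav), so the last vowel is not what conditions the rule; the final letter is.
"lenovmuw" ends in -w. The one such stem in the data (witletnow → bewitletnow) adds the prefix be-, so the same rule applies.
So lenovmuw → belenovmuw.

belenovmuw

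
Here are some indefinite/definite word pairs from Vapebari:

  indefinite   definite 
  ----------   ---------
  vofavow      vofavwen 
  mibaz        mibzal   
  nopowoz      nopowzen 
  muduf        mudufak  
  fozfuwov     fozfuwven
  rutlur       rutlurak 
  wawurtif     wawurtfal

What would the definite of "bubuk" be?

bubukak

nopowoz and mibaz both end in -z yet inflect differently (nopowzen, mibzal), so the final letter is not what conditions the rule; the last vowel is.
"bubuk" has last vowel 'u'. The stems whose last vowel is 'u' (rutlur → rutlurak, muduf → mudufak) add -ak.
So bubuk → bubukak.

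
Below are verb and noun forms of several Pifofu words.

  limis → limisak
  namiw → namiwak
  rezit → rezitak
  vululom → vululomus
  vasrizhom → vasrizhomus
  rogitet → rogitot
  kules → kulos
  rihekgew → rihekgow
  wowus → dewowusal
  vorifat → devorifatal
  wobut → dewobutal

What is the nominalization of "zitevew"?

"zitevew" has last vowel 'e'. The stems whose last vowel is 'e' (rogitet → rogitot, kules → kulos, rihekgew → rihekgow) change the last vowel to 'o'.
The other patterns: stems whose last vowel is 'i' add -ak; stems whose last vowel is 'o' add -us; stems whose last vowel is 'a' or 'u' add de- … -al around the stem.
So zitevew → zitevow.

zitevow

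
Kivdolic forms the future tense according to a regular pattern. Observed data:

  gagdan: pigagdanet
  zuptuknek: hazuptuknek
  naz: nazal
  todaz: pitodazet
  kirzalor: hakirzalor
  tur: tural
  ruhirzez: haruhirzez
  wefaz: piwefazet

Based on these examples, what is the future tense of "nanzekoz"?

naz and wefaz both end in -z yet inflect differently (nazal, piwefazet), so the final letter is not what conditions the rule; the number of vowels is.
"nanzekoz" has 3 vowels. The stems with 3 vowels (kirzalor → hakirzalor, zuptuknek → hazuptuknek, ruhirzez → haruhirzez) add the prefix ha-.
The other patterns: stems with 1 vowel add -al; stems with 2 vowels add pi- … -et around the stem.
So nanzekoz → hananzekoz.

hananzekoz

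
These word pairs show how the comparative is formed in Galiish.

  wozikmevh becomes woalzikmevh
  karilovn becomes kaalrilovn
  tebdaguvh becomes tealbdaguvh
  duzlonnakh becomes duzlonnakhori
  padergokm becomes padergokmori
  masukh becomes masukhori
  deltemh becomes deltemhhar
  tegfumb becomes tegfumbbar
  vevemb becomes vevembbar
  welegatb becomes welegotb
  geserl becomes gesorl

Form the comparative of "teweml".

wozikmevh and duzlonnakh both end in -h yet inflect differently (woalzikmevh, duzlonnakhori), so the final letter is not what conditions the rule; the second-to-last letter is.
"teweml" has second-to-last letter 'm'. The stems whose second-to-last letter is 'm' (deltemh → deltemhhar, tegfumb → tegfumbbar, vevemb → vevembbar) double the final consonant and add -ar.
The other patterns: stems whose second-to-last letter is 'v' insert -al- after the first vowel; stems whose second-to-last letter is 'k' add -ori; stems whose second-to-last letter is 'r' or 't' change the last vowel to 'o'.
So teweml → tewemllar.

tewemllar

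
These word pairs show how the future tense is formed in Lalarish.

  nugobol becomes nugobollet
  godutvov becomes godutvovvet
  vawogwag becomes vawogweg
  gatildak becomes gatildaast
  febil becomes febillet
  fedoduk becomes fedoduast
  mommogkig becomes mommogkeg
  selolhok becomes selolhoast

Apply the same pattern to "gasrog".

gasreg

vawogwag and gatildak both have last vowel 'a' yet inflect differently (vawogweg, gatildaast), so the last vowel is not what conditions the rule; the final letter is.
"gasrog" ends in -g. The stems ending in -g (mommogkig → mommogkeg, vawogwag → vawogweg) change the last vowel to 'e'.
The other patterns: stems ending in -k drop the final letter and add -ast; stems ending in -l or -v double the final consonant and add -et.
So gasrog → gasreg.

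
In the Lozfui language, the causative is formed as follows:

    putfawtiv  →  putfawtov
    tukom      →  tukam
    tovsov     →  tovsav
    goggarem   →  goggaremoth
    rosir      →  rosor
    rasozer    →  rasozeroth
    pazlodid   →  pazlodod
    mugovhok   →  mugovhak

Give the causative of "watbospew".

watbospewoth

"watbospew" has last vowel 'e'. The stems whose last vowel is 'e' (goggarem → goggaremoth, rasozer → rasozeroth) add -oth.
The other patterns: stems whose last vowel is 'i' change the last vowel to 'o'; stems whose last vowel is 'o' change the last vowel to 'a'.
So watbospew → watbospewoth.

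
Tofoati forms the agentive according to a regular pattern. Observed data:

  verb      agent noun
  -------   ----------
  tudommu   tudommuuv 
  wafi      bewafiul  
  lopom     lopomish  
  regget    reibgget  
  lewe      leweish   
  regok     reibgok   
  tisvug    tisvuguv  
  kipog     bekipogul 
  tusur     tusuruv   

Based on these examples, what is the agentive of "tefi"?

tefiuv

"tefi" begins with t-. The stems beginning with t- (tisvug → tisvuguv, tusur → tusuruv, tudommu → tudommuuv) add -uv.
So tefi → tefiuv.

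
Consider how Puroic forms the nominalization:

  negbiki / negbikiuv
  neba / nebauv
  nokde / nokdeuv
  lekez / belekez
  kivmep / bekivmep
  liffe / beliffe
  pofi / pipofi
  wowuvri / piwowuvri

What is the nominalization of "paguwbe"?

pipaguwbe

nokde and liffe both end in -e yet inflect differently (nokdeuv, beliffe), so the final letter is not what conditions the rule; the first letter is.
"paguwbe" begins with p-. The one such stem in the data (pofi → pipofi) adds the prefix pi-, so the same rule applies.
The other patterns: stems beginning with n- add -uv; stems beginning with k- or l- add the prefix be-.
So paguwbe → pipaguwbe.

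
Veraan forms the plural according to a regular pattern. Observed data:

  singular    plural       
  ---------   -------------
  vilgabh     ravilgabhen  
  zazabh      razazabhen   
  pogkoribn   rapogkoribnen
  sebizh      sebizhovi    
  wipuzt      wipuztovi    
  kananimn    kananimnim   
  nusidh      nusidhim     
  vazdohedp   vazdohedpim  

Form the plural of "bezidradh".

bezidradhim

vilgabh and sebizh both end in -h yet inflect differently (ravilgabhen, sebizhovi), so the final letter is not what conditions the rule; the second-to-last letter is.
"bezidradh" has second-to-last letter 'd'. The stems whose second-to-last letter is 'd' (nusidh → nusidhim, vazdohedp → vazdohedpim) add -im.
The other patterns: stems whose second-to-last letter is 'b' add ra- … -en around the stem; stems whose second-to-last letter is 'z' add -ovi.
So bezidradh → bezidradhim.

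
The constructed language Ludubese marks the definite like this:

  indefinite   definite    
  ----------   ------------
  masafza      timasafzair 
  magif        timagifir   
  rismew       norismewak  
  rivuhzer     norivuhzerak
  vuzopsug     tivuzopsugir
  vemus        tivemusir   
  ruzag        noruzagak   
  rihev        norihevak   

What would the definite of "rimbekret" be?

ruzag and vuzopsug both end in -g yet inflect differently (noruzagak, tivuzopsugir), so the final letter is not what conditions the rule; the first letter is.
"rimbekret" begins with r-. The stems beginning with r- (rivuhzer → norivuhzerak, ruzag → noruzagak, rismew → norismewak) add no- … -ak around the stem.
The other pattern: stems beginning with m- or v- add ti- … -ir around the stem.
So rimbekret → norimbekretak.

norimbekretak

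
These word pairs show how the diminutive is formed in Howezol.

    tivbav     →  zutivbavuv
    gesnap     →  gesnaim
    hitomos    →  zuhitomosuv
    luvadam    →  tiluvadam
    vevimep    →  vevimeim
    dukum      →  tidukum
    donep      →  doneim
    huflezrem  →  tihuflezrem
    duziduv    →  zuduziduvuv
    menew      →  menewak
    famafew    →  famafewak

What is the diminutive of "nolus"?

huflezrem and donep both have last vowel 'e' yet inflect differently (tihuflezrem, doneim), so the last vowel is not what conditions the rule; the final letter is.
"nolus" ends in -s. The one such stem in the data (hitomos → zuhitomosuv) adds zu- … -uv around the stem, so the same rule applies.
So nolus → zunolusuv.

zunolusuv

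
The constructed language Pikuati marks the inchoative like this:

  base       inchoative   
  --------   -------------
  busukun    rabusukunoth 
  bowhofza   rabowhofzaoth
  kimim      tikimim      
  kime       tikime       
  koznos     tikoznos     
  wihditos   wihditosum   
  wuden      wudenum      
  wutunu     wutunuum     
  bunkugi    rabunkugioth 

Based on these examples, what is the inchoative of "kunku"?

wuden and busukun both end in -n yet inflect differently (wudenum, rabusukunoth), so the final letter is not what conditions the rule; the first letter is.
"kunku" begins with k-. The stems beginning with k- (kime → tikime, kimim → tikimim, koznos → tikoznos) add the prefix ti-.
The other patterns: stems beginning with w- add -um; stems beginning with b- add ra- … -oth around the stem.
So kunku → tikunku.

tikunku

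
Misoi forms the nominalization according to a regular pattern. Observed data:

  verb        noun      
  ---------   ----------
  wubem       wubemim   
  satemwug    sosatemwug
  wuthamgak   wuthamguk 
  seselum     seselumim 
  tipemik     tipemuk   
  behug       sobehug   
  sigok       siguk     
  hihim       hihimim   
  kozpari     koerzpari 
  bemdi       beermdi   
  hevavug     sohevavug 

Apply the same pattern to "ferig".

soferig

kozpari and tipemik both have last vowel 'i' yet inflect differently (koerzpari, tipemuk), so the last vowel is not what conditions the rule; the final letter is.
"ferig" ends in -g. The stems ending in -g (satemwug → sosatemwug, behug → sobehug, hevavug → sohevavug) add the prefix so-.
The other patterns: stems ending in -i insert -er- after the first vowel; stems ending in -k change the last vowel to 'u'; stems ending in -m add -im.
So ferig → soferig.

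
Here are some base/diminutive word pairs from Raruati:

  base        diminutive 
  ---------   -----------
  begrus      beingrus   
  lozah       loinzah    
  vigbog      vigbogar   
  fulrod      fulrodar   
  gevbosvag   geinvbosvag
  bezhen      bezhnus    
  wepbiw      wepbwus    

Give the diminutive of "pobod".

gevbosvag and vigbog both end in -g yet inflect differently (geinvbosvag, vigbogar), so the final letter is not what conditions the rule; the last vowel is.
"pobod" has last vowel 'o'. The stems whose last vowel is 'o' (fulrod → fulrodar, vigbog → vigbogar) add -ar.
So pobod → pobodar.

pobodar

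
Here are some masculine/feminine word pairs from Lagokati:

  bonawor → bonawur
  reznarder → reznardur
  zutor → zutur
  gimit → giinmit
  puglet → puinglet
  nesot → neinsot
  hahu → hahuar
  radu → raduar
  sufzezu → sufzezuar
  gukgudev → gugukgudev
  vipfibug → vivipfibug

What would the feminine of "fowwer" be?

fowwur

reznarder and puglet both have last vowel 'e' yet inflect differently (reznardur, puinglet), so the last vowel is not what conditions the rule; the final letter is.
"fowwer" ends in -r. The stems ending in -r (bonawor → bonawur, reznarder → reznardur, zutor → zutur) change the last vowel to 'u'.
The other patterns: stems ending in -t insert -in- after the first vowel; stems ending in -u add -ar; stems ending in -g or -v repeat the first consonant+vowel as a prefix.
So fowwer → fowwur.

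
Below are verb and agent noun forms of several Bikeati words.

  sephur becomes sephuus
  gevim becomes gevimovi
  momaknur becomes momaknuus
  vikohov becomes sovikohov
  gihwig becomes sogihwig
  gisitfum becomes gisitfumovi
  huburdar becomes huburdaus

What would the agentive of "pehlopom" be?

"pehlopom" ends in -m. The stems ending in -m (gisitfum → gisitfumovi, gevim → gevimovi) add -ovi.
So pehlopom → pehlopomovi.

pehlopomovi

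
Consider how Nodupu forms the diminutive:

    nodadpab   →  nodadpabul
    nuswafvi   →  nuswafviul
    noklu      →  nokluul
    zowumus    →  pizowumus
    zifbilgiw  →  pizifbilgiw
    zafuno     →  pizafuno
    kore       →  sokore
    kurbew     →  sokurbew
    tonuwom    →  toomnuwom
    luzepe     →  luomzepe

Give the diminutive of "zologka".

"zologka" begins with z-. The stems beginning with z- (zowumus → pizowumus, zifbilgiw → pizifbilgiw, zafuno → pizafuno) add the prefix pi-.
So zologka → pizologka.

pizologka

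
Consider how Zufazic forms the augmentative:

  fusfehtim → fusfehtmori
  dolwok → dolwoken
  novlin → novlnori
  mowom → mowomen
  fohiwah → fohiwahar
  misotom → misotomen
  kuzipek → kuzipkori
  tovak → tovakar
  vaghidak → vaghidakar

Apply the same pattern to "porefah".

porefahar

tovak and dolwok both end in -k yet inflect differently (tovakar, dolwoken), so the final letter is not what conditions the rule; the last vowel is.
"porefah" has last vowel 'a'. The stems whose last vowel is 'a' (tovak → tovakar, fohiwah → fohiwahar, vaghidak → vaghidakar) add -ar.
So porefah → porefahar.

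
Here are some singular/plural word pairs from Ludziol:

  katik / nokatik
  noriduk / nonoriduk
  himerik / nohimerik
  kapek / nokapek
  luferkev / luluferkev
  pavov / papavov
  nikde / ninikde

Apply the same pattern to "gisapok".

"gisapok" ends in -k. The stems ending in -k (katik → nokatik, noriduk → nonoriduk, himerik → nohimerik) add the prefix no-.
So gisapok → nogisapok.

nogisapok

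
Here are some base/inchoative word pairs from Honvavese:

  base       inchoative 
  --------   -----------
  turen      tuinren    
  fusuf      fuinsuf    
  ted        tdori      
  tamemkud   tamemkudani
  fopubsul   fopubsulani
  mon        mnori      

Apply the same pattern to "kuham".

kuinham

"kuham" has 2 vowels. The stems with 2 vowels (turen → tuinren, fusuf → fuinsuf) insert -in- after the first vowel.
So kuham → kuinham.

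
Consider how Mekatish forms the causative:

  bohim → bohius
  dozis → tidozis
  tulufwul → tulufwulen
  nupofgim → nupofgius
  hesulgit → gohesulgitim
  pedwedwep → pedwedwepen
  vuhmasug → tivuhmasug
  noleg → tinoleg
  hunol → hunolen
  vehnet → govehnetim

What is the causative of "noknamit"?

gonoknamitim

"noknamit" ends in -t. The stems ending in -t (hesulgit → gohesulgitim, vehnet → govehnetim) add go- … -im around the stem.
The other patterns: stems ending in -m drop the final letter and add -us; stems ending in -l or -p add -en; stems ending in -g or -s add the prefix ti-.
So noknamit → gonoknamitim.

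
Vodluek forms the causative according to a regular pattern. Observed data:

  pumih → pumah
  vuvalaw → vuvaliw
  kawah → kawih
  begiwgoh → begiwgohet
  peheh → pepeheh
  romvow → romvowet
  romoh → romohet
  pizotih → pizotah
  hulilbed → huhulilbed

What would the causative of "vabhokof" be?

vabhokofet

pumih and kawah both end in -h yet inflect differently (pumah, kawih), so the final letter is not what conditions the rule; the last vowel is.
"vabhokof" has last vowel 'o'. The stems whose last vowel is 'o' (romvow → romvowet, romoh → romohet, begiwgoh → begiwgohet) add -et.
So vabhokof → vabhokofet.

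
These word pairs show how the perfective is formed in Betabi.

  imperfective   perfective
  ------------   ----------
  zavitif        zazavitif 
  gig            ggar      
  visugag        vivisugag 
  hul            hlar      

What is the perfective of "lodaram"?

visugag and gig both end in -g yet inflect differently (vivisugag, ggar), so the final letter is not what conditions the rule; the number of vowels is.
"lodaram" has 3 vowels. The stems with 3 vowels (visugag → vivisugag, zavitif → zazavitif) repeat the first consonant+vowel as a prefix.
The other pattern: stems with 1 vowel delete the last vowel and add -ar.
So lodaram → lolodaram.

lolodaram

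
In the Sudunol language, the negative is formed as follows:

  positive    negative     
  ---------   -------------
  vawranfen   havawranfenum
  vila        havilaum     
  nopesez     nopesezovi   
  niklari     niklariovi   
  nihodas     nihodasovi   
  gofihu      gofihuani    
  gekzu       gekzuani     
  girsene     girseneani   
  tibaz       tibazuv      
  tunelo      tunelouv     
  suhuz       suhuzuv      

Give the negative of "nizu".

nopesez and tibaz both end in -z yet inflect differently (nopesezovi, tibazuv), so the final letter is not what conditions the rule; the first letter is.
"nizu" begins with n-. The stems beginning with n- (nopesez → nopesezovi, niklari → niklariovi, nihodas → nihodasovi) add -ovi.
So nizu → nizuovi.

nizuovi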